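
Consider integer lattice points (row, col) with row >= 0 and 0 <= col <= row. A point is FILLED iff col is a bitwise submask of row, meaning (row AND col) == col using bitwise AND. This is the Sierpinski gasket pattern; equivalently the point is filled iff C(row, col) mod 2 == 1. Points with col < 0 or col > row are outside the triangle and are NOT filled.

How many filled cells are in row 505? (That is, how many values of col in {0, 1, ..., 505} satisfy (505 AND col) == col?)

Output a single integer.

505 in binary = 111111001
popcount(505) = number of 1-bits in 111111001 = 7
A col c satisfies (505 AND c) == c iff every set bit of c is also set in 505; each of the 7 set bits of 505 can independently be on or off in c.
count = 2^7 = 128

Answer: 128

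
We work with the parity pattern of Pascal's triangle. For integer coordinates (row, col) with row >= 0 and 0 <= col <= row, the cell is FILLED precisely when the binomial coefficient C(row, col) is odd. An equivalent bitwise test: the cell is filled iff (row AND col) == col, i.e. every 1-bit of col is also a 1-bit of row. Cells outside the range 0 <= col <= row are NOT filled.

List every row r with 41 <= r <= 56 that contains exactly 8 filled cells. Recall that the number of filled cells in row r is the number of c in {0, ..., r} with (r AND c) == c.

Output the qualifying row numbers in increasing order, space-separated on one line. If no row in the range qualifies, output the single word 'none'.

Row r has 2^popcount(r) filled cells, so we need popcount(r) = log2(8) = 3.
Scan r = 41..56 and keep those with exactly 3 one-bits:
r=41=101001 popcount=3 -> KEEP
r=42=101010 popcount=3 -> KEEP
r=43=101011 popcount=4 -> skip
r=44=101100 popcount=3 -> KEEP
r=45=101101 popcount=4 -> skip
r=46=101110 popcount=4 -> skip
r=47=101111 popcount=5 -> skip
r=48=110000 popcount=2 -> skip
r=49=110001 popcount=3 -> KEEP
r=50=110010 popcount=3 -> KEEP
r=51=110011 popcount=4 -> skip
r=52=110100 popcount=3 -> KEEP
r=53=110101 popcount=4 -> skip
r=54=110110 popcount=4 -> skip
r=55=110111 popcount=5 -> skip
r=56=111000 popcount=3 -> KEEP
Kept rows: 41 42 44 49 50 52 56

Answer: 41 42 44 49 50 52 56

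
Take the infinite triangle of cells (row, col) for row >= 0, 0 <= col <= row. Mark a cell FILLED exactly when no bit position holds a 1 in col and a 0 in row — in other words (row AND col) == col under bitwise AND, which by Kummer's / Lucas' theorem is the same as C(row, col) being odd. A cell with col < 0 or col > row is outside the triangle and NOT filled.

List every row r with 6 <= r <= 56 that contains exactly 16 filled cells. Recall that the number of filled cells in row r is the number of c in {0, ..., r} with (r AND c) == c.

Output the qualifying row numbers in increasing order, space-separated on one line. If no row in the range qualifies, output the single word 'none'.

Row r has 2^popcount(r) filled cells, so we need popcount(r) = log2(16) = 4.
Scan r = 6..56 and keep those with exactly 4 one-bits:
r=6=110 popcount=2 -> skip
r=7=111 popcount=3 -> skip
r=8=1000 popcount=1 -> skip
r=9=1001 popcount=2 -> skip
r=10=1010 popcount=2 -> skip
r=11=1011 popcount=3 -> skip
r=12=1100 popcount=2 -> skip
r=13=1101 popcount=3 -> skip
r=14=1110 popcount=3 -> skip
r=15=1111 popcount=4 -> KEEP
r=16=10000 popcount=1 -> skip
r=17=10001 popcount=2 -> skip
r=18=10010 popcount=2 -> skip
r=19=10011 popcount=3 -> skip
r=20=10100 popcount=2 -> skip
r=21=10101 popcount=3 -> skip
r=22=10110 popcount=3 -> skip
r=23=10111 popcount=4 -> KEEP
r=24=11000 popcount=2 -> skip
r=25=11001 popcount=3 -> skip
r=26=11010 popcount=3 -> skip
r=27=11011 popcount=4 -> KEEP
r=28=11100 popcount=3 -> skip
r=29=11101 popcount=4 -> KEEP
r=30=11110 popcount=4 -> KEEP
r=31=11111 popcount=5 -> skip
r=32=100000 popcount=1 -> skip
r=33=100001 popcount=2 -> skip
r=34=100010 popcount=2 -> skip
r=35=100011 popcount=3 -> skip
r=36=100100 popcount=2 -> skip
r=37=100101 popcount=3 -> skip
r=38=100110 popcount=3 -> skip
r=39=100111 popcount=4 -> KEEP
r=40=101000 popcount=2 -> skip
r=41=101001 popcount=3 -> skip
r=42=101010 popcount=3 -> skip
r=43=101011 popcount=4 -> KEEP
r=44=101100 popcount=3 -> skip
r=45=101101 popcount=4 -> KEEP
r=46=101110 popcount=4 -> KEEP
r=47=101111 popcount=5 -> skip
r=48=110000 popcount=2 -> skip
r=49=110001 popcount=3 -> skip
r=50=110010 popcount=3 -> skip
r=51=110011 popcount=4 -> KEEP
r=52=110100 popcount=3 -> skip
r=53=110101 popcount=4 -> KEEP
r=54=110110 popcount=4 -> KEEP
r=55=110111 popcount=5 -> skip
r=56=111000 popcount=3 -> skip
Kept rows: 15 23 27 29 30 39 43 45 46 51 53 54

Answer: 15 23 27 29 30 39 43 45 46 51 53 54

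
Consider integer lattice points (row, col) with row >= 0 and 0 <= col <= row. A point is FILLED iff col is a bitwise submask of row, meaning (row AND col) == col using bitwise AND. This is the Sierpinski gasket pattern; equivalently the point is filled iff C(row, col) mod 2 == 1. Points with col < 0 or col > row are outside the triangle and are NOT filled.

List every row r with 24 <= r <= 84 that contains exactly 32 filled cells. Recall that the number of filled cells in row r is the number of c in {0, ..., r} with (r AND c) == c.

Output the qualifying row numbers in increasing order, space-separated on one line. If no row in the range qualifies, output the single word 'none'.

Answer: 31 47 55 59 61 62 79

Derivation:
Row r has 2^popcount(r) filled cells, so we need popcount(r) = log2(32) = 5.
Scan r = 24..84 and keep those with exactly 5 one-bits:
r=24=11000 popcount=2 -> skip
r=25=11001 popcount=3 -> skip
r=26=11010 popcount=3 -> skip
r=27=11011 popcount=4 -> skip
r=28=11100 popcount=3 -> skip
r=29=11101 popcount=4 -> skip
r=30=11110 popcount=4 -> skip
r=31=11111 popcount=5 -> KEEP
r=32=100000 popcount=1 -> skip
r=33=100001 popcount=2 -> skip
r=34=100010 popcount=2 -> skip
r=35=100011 popcount=3 -> skip
r=36=100100 popcount=2 -> skip
r=37=100101 popcount=3 -> skip
r=38=100110 popcount=3 -> skip
r=39=100111 popcount=4 -> skip
r=40=101000 popcount=2 -> skip
r=41=101001 popcount=3 -> skip
r=42=101010 popcount=3 -> skip
r=43=101011 popcount=4 -> skip
r=44=101100 popcount=3 -> skip
r=45=101101 popcount=4 -> skip
r=46=101110 popcount=4 -> skip
r=47=101111 popcount=5 -> KEEP
r=48=110000 popcount=2 -> skip
r=49=110001 popcount=3 -> skip
r=50=110010 popcount=3 -> skip
r=51=110011 popcount=4 -> skip
r=52=110100 popcount=3 -> skip
r=53=110101 popcount=4 -> skip
r=54=110110 popcount=4 -> skip
r=55=110111 popcount=5 -> KEEP
r=56=111000 popcount=3 -> skip
r=57=111001 popcount=4 -> skip
r=58=111010 popcount=4 -> skip
r=59=111011 popcount=5 -> KEEP
r=60=111100 popcount=4 -> skip
r=61=111101 popcount=5 -> KEEP
r=62=111110 popcount=5 -> KEEP
r=63=111111 popcount=6 -> skip
r=64=1000000 popcount=1 -> skip
r=65=1000001 popcount=2 -> skip
r=66=1000010 popcount=2 -> skip
r=67=1000011 popcount=3 -> skip
r=68=1000100 popcount=2 -> skip
r=69=1000101 popcount=3 -> skip
r=70=1000110 popcount=3 -> skip
r=71=1000111 popcount=4 -> skip
r=72=1001000 popcount=2 -> skip
r=73=1001001 popcount=3 -> skip
r=74=1001010 popcount=3 -> skip
r=75=1001011 popcount=4 -> skip
r=76=1001100 popcount=3 -> skip
r=77=1001101 popcount=4 -> skip
r=78=1001110 popcount=4 -> skip
r=79=1001111 popcount=5 -> KEEP
r=80=1010000 popcount=2 -> skip
r=81=1010001 popcount=3 -> skip
r=82=1010010 popcount=3 -> skip
r=83=1010011 popcount=4 -> skip
r=84=1010100 popcount=3 -> skip
Kept rows: 31 47 55 59 61 62 79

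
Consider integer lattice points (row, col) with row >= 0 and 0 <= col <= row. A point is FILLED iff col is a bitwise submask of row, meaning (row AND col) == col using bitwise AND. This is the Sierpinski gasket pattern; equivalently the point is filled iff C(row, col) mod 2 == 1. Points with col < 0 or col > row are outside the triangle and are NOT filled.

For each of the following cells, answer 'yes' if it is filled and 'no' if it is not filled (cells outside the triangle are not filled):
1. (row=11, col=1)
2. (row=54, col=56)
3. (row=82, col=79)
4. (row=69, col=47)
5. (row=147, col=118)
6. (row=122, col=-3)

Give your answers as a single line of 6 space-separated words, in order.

(11,1): row=0b1011, col=0b1, row AND col = 0b1 = 1; 1 == 1 -> filled
(54,56): col outside [0, 54] -> not filled
(82,79): row=0b1010010, col=0b1001111, row AND col = 0b1000010 = 66; 66 != 79 -> empty
(69,47): row=0b1000101, col=0b101111, row AND col = 0b101 = 5; 5 != 47 -> empty
(147,118): row=0b10010011, col=0b1110110, row AND col = 0b10010 = 18; 18 != 118 -> empty
(122,-3): col outside [0, 122] -> not filled

Answer: yes no no no no no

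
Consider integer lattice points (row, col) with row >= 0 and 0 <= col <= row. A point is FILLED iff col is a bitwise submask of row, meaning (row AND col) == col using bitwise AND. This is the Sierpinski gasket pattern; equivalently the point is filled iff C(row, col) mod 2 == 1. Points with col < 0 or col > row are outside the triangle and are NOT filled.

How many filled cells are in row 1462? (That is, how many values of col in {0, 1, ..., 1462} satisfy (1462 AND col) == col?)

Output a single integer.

Answer: 128

Derivation:
1462 in binary = 10110110110
popcount(1462) = number of 1-bits in 10110110110 = 7
A col c satisfies (1462 AND c) == c iff every set bit of c is also set in 1462; each of the 7 set bits of 1462 can independently be on or off in c.
count = 2^7 = 128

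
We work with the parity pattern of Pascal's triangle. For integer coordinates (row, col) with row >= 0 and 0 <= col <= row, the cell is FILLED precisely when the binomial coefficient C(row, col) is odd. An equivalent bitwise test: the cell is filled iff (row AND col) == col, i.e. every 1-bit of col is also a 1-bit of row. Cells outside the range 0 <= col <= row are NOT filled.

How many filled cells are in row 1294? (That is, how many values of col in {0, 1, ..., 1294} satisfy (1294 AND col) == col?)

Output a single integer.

Answer: 32

Derivation:
1294 in binary = 10100001110
popcount(1294) = number of 1-bits in 10100001110 = 5
A col c satisfies (1294 AND c) == c iff every set bit of c is also set in 1294; each of the 5 set bits of 1294 can independently be on or off in c.
count = 2^5 = 32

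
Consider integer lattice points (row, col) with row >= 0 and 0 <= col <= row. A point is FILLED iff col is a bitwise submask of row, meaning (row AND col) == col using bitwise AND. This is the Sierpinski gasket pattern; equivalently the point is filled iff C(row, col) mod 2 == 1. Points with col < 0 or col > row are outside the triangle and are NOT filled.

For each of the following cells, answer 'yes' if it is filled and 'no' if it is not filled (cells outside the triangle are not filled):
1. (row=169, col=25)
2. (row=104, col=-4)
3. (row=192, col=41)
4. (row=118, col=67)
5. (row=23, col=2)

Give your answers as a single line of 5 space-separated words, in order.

Answer: no no no no yes

Derivation:
(169,25): row=0b10101001, col=0b11001, row AND col = 0b1001 = 9; 9 != 25 -> empty
(104,-4): col outside [0, 104] -> not filled
(192,41): row=0b11000000, col=0b101001, row AND col = 0b0 = 0; 0 != 41 -> empty
(118,67): row=0b1110110, col=0b1000011, row AND col = 0b1000010 = 66; 66 != 67 -> empty
(23,2): row=0b10111, col=0b10, row AND col = 0b10 = 2; 2 == 2 -> filled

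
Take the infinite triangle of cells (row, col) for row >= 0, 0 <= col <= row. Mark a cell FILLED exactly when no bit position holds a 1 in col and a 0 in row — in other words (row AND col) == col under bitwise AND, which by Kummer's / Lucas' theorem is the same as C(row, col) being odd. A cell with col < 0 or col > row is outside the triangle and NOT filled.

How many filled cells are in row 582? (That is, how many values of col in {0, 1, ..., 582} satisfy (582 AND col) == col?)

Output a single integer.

Answer: 16

Derivation:
582 in binary = 1001000110
popcount(582) = number of 1-bits in 1001000110 = 4
A col c satisfies (582 AND c) == c iff every set bit of c is also set in 582; each of the 4 set bits of 582 can independently be on or off in c.
count = 2^4 = 16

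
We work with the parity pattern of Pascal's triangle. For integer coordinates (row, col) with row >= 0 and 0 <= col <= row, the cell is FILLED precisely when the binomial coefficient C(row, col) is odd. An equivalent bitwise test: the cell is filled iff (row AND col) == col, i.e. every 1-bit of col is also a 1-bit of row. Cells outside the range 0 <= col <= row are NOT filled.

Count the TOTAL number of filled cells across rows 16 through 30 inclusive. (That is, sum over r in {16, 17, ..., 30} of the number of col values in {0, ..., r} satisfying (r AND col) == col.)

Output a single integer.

r16=10000 pc1: +2 =2
r17=10001 pc2: +4 =6
r18=10010 pc2: +4 =10
r19=10011 pc3: +8 =18
r20=10100 pc2: +4 =22
r21=10101 pc3: +8 =30
r22=10110 pc3: +8 =38
r23=10111 pc4: +16 =54
r24=11000 pc2: +4 =58
r25=11001 pc3: +8 =66
r26=11010 pc3: +8 =74
r27=11011 pc4: +16 =90
r28=11100 pc3: +8 =98
r29=11101 pc4: +16 =114
r30=11110 pc4: +16 =130

Answer: 130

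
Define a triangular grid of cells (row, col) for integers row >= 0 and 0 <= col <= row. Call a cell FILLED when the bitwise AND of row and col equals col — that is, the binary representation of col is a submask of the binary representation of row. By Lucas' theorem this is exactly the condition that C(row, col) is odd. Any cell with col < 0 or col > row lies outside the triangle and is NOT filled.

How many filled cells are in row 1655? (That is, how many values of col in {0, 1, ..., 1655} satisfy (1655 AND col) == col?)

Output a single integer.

1655 in binary = 11001110111
popcount(1655) = number of 1-bits in 11001110111 = 8
A col c satisfies (1655 AND c) == c iff every set bit of c is also set in 1655; each of the 8 set bits of 1655 can independently be on or off in c.
count = 2^8 = 256

Answer: 256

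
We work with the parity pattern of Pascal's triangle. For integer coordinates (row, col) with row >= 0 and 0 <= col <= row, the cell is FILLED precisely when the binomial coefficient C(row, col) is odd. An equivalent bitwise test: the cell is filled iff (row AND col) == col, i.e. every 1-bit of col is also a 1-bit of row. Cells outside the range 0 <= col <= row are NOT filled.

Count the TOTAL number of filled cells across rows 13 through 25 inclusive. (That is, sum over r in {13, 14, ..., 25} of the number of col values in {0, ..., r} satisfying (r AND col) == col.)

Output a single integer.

Answer: 98

Derivation:
r13=1101 pc3: +8 =8
r14=1110 pc3: +8 =16
r15=1111 pc4: +16 =32
r16=10000 pc1: +2 =34
r17=10001 pc2: +4 =38
r18=10010 pc2: +4 =42
r19=10011 pc3: +8 =50
r20=10100 pc2: +4 =54
r21=10101 pc3: +8 =62
r22=10110 pc3: +8 =70
r23=10111 pc4: +16 =86
r24=11000 pc2: +4 =90
r25=11001 pc3: +8 =98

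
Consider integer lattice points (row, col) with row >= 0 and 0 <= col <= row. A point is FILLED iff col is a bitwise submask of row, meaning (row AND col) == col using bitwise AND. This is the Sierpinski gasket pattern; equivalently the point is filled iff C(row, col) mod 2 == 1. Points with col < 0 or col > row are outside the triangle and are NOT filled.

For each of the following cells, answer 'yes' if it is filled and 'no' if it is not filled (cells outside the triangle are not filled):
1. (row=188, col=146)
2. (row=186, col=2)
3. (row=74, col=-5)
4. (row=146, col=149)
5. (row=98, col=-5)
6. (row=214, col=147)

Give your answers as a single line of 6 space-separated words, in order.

Answer: no yes no no no no

Derivation:
(188,146): row=0b10111100, col=0b10010010, row AND col = 0b10010000 = 144; 144 != 146 -> empty
(186,2): row=0b10111010, col=0b10, row AND col = 0b10 = 2; 2 == 2 -> filled
(74,-5): col outside [0, 74] -> not filled
(146,149): col outside [0, 146] -> not filled
(98,-5): col outside [0, 98] -> not filled
(214,147): row=0b11010110, col=0b10010011, row AND col = 0b10010010 = 146; 146 != 147 -> empty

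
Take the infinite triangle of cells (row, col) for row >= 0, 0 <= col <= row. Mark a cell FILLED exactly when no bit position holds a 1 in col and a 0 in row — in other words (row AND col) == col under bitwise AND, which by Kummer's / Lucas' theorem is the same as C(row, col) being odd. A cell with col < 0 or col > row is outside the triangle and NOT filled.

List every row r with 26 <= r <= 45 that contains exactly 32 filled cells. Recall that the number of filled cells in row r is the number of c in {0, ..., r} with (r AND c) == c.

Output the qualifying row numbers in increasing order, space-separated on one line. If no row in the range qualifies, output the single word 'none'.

Row r has 2^popcount(r) filled cells, so we need popcount(r) = log2(32) = 5.
Scan r = 26..45 and keep those with exactly 5 one-bits:
r=26=11010 popcount=3 -> skip
r=27=11011 popcount=4 -> skip
r=28=11100 popcount=3 -> skip
r=29=11101 popcount=4 -> skip
r=30=11110 popcount=4 -> skip
r=31=11111 popcount=5 -> KEEP
r=32=100000 popcount=1 -> skip
r=33=100001 popcount=2 -> skip
r=34=100010 popcount=2 -> skip
r=35=100011 popcount=3 -> skip
r=36=100100 popcount=2 -> skip
r=37=100101 popcount=3 -> skip
r=38=100110 popcount=3 -> skip
r=39=100111 popcount=4 -> skip
r=40=101000 popcount=2 -> skip
r=41=101001 popcount=3 -> skip
r=42=101010 popcount=3 -> skip
r=43=101011 popcount=4 -> skip
r=44=101100 popcount=3 -> skip
r=45=101101 popcount=4 -> skip
Kept rows: 31

Answer: 31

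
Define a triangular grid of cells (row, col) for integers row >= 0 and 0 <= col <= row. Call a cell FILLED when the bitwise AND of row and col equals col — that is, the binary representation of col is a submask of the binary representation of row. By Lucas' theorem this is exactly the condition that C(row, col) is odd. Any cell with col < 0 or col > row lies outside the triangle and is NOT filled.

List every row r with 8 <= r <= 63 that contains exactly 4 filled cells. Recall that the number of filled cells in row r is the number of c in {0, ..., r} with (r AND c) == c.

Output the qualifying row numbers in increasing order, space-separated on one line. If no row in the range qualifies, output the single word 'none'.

Row r has 2^popcount(r) filled cells, so we need popcount(r) = log2(4) = 2.
Scan r = 8..63 and keep those with exactly 2 one-bits:
r=8=1000 popcount=1 -> skip
r=9=1001 popcount=2 -> KEEP
r=10=1010 popcount=2 -> KEEP
r=11=1011 popcount=3 -> skip
r=12=1100 popcount=2 -> KEEP
r=13=1101 popcount=3 -> skip
r=14=1110 popcount=3 -> skip
r=15=1111 popcount=4 -> skip
r=16=10000 popcount=1 -> skip
r=17=10001 popcount=2 -> KEEP
r=18=10010 popcount=2 -> KEEP
r=19=10011 popcount=3 -> skip
r=20=10100 popcount=2 -> KEEP
r=21=10101 popcount=3 -> skip
r=22=10110 popcount=3 -> skip
r=23=10111 popcount=4 -> skip
r=24=11000 popcount=2 -> KEEP
r=25=11001 popcount=3 -> skip
r=26=11010 popcount=3 -> skip
r=27=11011 popcount=4 -> skip
r=28=11100 popcount=3 -> skip
r=29=11101 popcount=4 -> skip
r=30=11110 popcount=4 -> skip
r=31=11111 popcount=5 -> skip
r=32=100000 popcount=1 -> skip
r=33=100001 popcount=2 -> KEEP
r=34=100010 popcount=2 -> KEEP
r=35=100011 popcount=3 -> skip
r=36=100100 popcount=2 -> KEEP
r=37=100101 popcount=3 -> skip
r=38=100110 popcount=3 -> skip
r=39=100111 popcount=4 -> skip
r=40=101000 popcount=2 -> KEEP
r=41=101001 popcount=3 -> skip
r=42=101010 popcount=3 -> skip
r=43=101011 popcount=4 -> skip
r=44=101100 popcount=3 -> skip
r=45=101101 popcount=4 -> skip
r=46=101110 popcount=4 -> skip
r=47=101111 popcount=5 -> skip
r=48=110000 popcount=2 -> KEEP
r=49=110001 popcount=3 -> skip
r=50=110010 popcount=3 -> skip
r=51=110011 popcount=4 -> skip
r=52=110100 popcount=3 -> skip
r=53=110101 popcount=4 -> skip
r=54=110110 popcount=4 -> skip
r=55=110111 popcount=5 -> skip
r=56=111000 popcount=3 -> skip
r=57=111001 popcount=4 -> skip
r=58=111010 popcount=4 -> skip
r=59=111011 popcount=5 -> skip
r=60=111100 popcount=4 -> skip
r=61=111101 popcount=5 -> skip
r=62=111110 popcount=5 -> skip
r=63=111111 popcount=6 -> skip
Kept rows: 9 10 12 17 18 20 24 33 34 36 40 48

Answer: 9 10 12 17 18 20 24 33 34 36 40 48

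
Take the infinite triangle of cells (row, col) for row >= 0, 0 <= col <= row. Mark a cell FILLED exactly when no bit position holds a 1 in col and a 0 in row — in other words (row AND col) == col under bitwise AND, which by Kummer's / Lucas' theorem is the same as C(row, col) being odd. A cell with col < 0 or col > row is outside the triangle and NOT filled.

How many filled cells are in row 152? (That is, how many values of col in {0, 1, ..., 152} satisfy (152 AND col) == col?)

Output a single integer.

Answer: 8

Derivation:
152 in binary = 10011000
popcount(152) = number of 1-bits in 10011000 = 3
A col c satisfies (152 AND c) == c iff every set bit of c is also set in 152; each of the 3 set bits of 152 can independently be on or off in c.
count = 2^3 = 8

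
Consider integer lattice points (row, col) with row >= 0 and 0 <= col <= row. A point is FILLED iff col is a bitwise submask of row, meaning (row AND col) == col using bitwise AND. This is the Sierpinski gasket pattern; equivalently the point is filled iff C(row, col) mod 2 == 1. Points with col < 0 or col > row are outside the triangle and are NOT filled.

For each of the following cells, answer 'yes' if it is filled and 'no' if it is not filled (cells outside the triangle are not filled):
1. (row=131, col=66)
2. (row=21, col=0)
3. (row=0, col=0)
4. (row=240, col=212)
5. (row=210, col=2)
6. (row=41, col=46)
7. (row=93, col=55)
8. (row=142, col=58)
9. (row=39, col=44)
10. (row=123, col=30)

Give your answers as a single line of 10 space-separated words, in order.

(131,66): row=0b10000011, col=0b1000010, row AND col = 0b10 = 2; 2 != 66 -> empty
(21,0): row=0b10101, col=0b0, row AND col = 0b0 = 0; 0 == 0 -> filled
(0,0): row=0b0, col=0b0, row AND col = 0b0 = 0; 0 == 0 -> filled
(240,212): row=0b11110000, col=0b11010100, row AND col = 0b11010000 = 208; 208 != 212 -> empty
(210,2): row=0b11010010, col=0b10, row AND col = 0b10 = 2; 2 == 2 -> filled
(41,46): col outside [0, 41] -> not filled
(93,55): row=0b1011101, col=0b110111, row AND col = 0b10101 = 21; 21 != 55 -> empty
(142,58): row=0b10001110, col=0b111010, row AND col = 0b1010 = 10; 10 != 58 -> empty
(39,44): col outside [0, 39] -> not filled
(123,30): row=0b1111011, col=0b11110, row AND col = 0b11010 = 26; 26 != 30 -> empty

Answer: no yes yes no yes no no no no no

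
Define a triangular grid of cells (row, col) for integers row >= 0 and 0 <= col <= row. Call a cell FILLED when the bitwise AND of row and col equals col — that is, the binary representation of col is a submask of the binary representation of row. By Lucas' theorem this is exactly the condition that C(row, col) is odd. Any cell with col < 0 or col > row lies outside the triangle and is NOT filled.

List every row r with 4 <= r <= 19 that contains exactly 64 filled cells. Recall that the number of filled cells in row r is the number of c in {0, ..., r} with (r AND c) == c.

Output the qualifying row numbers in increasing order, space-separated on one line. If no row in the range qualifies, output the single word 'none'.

Row r has 2^popcount(r) filled cells, so we need popcount(r) = log2(64) = 6.
Scan r = 4..19 and keep those with exactly 6 one-bits:
r=4=100 popcount=1 -> skip
r=5=101 popcount=2 -> skip
r=6=110 popcount=2 -> skip
r=7=111 popcount=3 -> skip
r=8=1000 popcount=1 -> skip
r=9=1001 popcount=2 -> skip
r=10=1010 popcount=2 -> skip
r=11=1011 popcount=3 -> skip
r=12=1100 popcount=2 -> skip
r=13=1101 popcount=3 -> skip
r=14=1110 popcount=3 -> skip
r=15=1111 popcount=4 -> skip
r=16=10000 popcount=1 -> skip
r=17=10001 popcount=2 -> skip
r=18=10010 popcount=2 -> skip
r=19=10011 popcount=3 -> skip
Kept rows: none

Answer: none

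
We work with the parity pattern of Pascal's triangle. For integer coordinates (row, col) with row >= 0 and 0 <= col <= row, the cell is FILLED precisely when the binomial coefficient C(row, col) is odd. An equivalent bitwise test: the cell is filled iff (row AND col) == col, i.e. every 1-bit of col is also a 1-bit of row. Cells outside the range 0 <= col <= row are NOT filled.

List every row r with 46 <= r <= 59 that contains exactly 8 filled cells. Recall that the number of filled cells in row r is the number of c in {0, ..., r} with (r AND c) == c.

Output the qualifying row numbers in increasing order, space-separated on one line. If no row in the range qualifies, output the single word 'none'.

Row r has 2^popcount(r) filled cells, so we need popcount(r) = log2(8) = 3.
Scan r = 46..59 and keep those with exactly 3 one-bits:
r=46=101110 popcount=4 -> skip
r=47=101111 popcount=5 -> skip
r=48=110000 popcount=2 -> skip
r=49=110001 popcount=3 -> KEEP
r=50=110010 popcount=3 -> KEEP
r=51=110011 popcount=4 -> skip
r=52=110100 popcount=3 -> KEEP
r=53=110101 popcount=4 -> skip
r=54=110110 popcount=4 -> skip
r=55=110111 popcount=5 -> skip
r=56=111000 popcount=3 -> KEEP
r=57=111001 popcount=4 -> skip
r=58=111010 popcount=4 -> skip
r=59=111011 popcount=5 -> skip
Kept rows: 49 50 52 56

Answer: 49 50 52 56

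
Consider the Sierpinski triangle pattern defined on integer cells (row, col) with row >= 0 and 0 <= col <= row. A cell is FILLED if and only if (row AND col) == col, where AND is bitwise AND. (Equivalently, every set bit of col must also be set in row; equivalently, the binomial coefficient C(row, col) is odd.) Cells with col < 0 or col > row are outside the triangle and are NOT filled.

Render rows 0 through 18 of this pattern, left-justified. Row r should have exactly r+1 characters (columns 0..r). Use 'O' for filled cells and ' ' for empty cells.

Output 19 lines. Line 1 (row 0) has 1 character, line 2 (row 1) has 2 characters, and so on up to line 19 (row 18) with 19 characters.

r0=0: O
r1=1: OO
r2=10: O O
r3=11: OOOO
r4=100: O   O
r5=101: OO  OO
r6=110: O O O O
r7=111: OOOOOOOO
r8=1000: O       O
r9=1001: OO      OO
r10=1010: O O     O O
r11=1011: OOOO    OOOO
r12=1100: O   O   O   O
r13=1101: OO  OO  OO  OO
r14=1110: O O O O O O O O
r15=1111: OOOOOOOOOOOOOOOO
r16=10000: O               O
r17=10001: OO              OO
r18=10010: O O             O O

Answer: O
OO
O O
OOOO
O   O
OO  OO
O O O O
OOOOOOOO
O       O
OO      OO
O O     O O
OOOO    OOOO
O   O   O   O
OO  OO  OO  OO
O O O O O O O O
OOOOOOOOOOOOOOOO
O               O
OO              OO
O O             O O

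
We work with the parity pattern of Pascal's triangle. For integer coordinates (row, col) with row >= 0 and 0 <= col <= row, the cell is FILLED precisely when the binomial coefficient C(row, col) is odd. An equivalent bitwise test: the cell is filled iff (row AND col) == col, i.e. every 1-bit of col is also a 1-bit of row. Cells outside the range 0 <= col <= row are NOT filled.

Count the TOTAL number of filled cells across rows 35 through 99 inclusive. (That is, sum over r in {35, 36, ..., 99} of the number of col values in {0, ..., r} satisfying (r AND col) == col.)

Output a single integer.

Answer: 998

Derivation:
r35=100011 pc3: +8 =8
r36=100100 pc2: +4 =12
r37=100101 pc3: +8 =20
r38=100110 pc3: +8 =28
r39=100111 pc4: +16 =44
r40=101000 pc2: +4 =48
r41=101001 pc3: +8 =56
r42=101010 pc3: +8 =64
r43=101011 pc4: +16 =80
r44=101100 pc3: +8 =88
r45=101101 pc4: +16 =104
r46=101110 pc4: +16 =120
r47=101111 pc5: +32 =152
r48=110000 pc2: +4 =156
r49=110001 pc3: +8 =164
r50=110010 pc3: +8 =172
r51=110011 pc4: +16 =188
r52=110100 pc3: +8 =196
r53=110101 pc4: +16 =212
r54=110110 pc4: +16 =228
r55=110111 pc5: +32 =260
r56=111000 pc3: +8 =268
r57=111001 pc4: +16 =284
r58=111010 pc4: +16 =300
r59=111011 pc5: +32 =332
r60=111100 pc4: +16 =348
r61=111101 pc5: +32 =380
r62=111110 pc5: +32 =412
r63=111111 pc6: +64 =476
r64=1000000 pc1: +2 =478
r65=1000001 pc2: +4 =482
r66=1000010 pc2: +4 =486
r67=1000011 pc3: +8 =494
r68=1000100 pc2: +4 =498
r69=1000101 pc3: +8 =506
r70=1000110 pc3: +8 =514
r71=1000111 pc4: +16 =530
r72=1001000 pc2: +4 =534
r73=1001001 pc3: +8 =542
r74=1001010 pc3: +8 =550
r75=1001011 pc4: +16 =566
r76=1001100 pc3: +8 =574
r77=1001101 pc4: +16 =590
r78=1001110 pc4: +16 =606
r79=1001111 pc5: +32 =638
r80=1010000 pc2: +4 =642
r81=1010001 pc3: +8 =650
r82=1010010 pc3: +8 =658
r83=1010011 pc4: +16 =674
r84=1010100 pc3: +8 =682
r85=1010101 pc4: +16 =698
r86=1010110 pc4: +16 =714
r87=1010111 pc5: +32 =746
r88=1011000 pc3: +8 =754
r89=1011001 pc4: +16 =770
r90=1011010 pc4: +16 =786
r91=1011011 pc5: +32 =818
r92=1011100 pc4: +16 =834
r93=1011101 pc5: +32 =866
r94=1011110 pc5: +32 =898
r95=1011111 pc6: +64 =962
r96=1100000 pc2: +4 =966
r97=1100001 pc3: +8 =974
r98=1100010 pc3: +8 =982
r99=1100011 pc4: +16 =998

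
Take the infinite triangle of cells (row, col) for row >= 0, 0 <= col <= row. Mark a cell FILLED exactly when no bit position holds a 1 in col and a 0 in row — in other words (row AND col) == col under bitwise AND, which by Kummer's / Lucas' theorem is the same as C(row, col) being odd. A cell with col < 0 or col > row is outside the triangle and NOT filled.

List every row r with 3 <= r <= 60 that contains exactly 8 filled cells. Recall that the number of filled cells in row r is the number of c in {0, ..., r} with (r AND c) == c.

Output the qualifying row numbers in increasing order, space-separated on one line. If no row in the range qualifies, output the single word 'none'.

Row r has 2^popcount(r) filled cells, so we need popcount(r) = log2(8) = 3.
Scan r = 3..60 and keep those with exactly 3 one-bits:
r=3=11 popcount=2 -> skip
r=4=100 popcount=1 -> skip
r=5=101 popcount=2 -> skip
r=6=110 popcount=2 -> skip
r=7=111 popcount=3 -> KEEP
r=8=1000 popcount=1 -> skip
r=9=1001 popcount=2 -> skip
r=10=1010 popcount=2 -> skip
r=11=1011 popcount=3 -> KEEP
r=12=1100 popcount=2 -> skip
r=13=1101 popcount=3 -> KEEP
r=14=1110 popcount=3 -> KEEP
r=15=1111 popcount=4 -> skip
r=16=10000 popcount=1 -> skip
r=17=10001 popcount=2 -> skip
r=18=10010 popcount=2 -> skip
r=19=10011 popcount=3 -> KEEP
r=20=10100 popcount=2 -> skip
r=21=10101 popcount=3 -> KEEP
r=22=10110 popcount=3 -> KEEP
r=23=10111 popcount=4 -> skip
r=24=11000 popcount=2 -> skip
r=25=11001 popcount=3 -> KEEP
r=26=11010 popcount=3 -> KEEP
r=27=11011 popcount=4 -> skip
r=28=11100 popcount=3 -> KEEP
r=29=11101 popcount=4 -> skip
r=30=11110 popcount=4 -> skip
r=31=11111 popcount=5 -> skip
r=32=100000 popcount=1 -> skip
r=33=100001 popcount=2 -> skip
r=34=100010 popcount=2 -> skip
r=35=100011 popcount=3 -> KEEP
r=36=100100 popcount=2 -> skip
r=37=100101 popcount=3 -> KEEP
r=38=100110 popcount=3 -> KEEP
r=39=100111 popcount=4 -> skip
r=40=101000 popcount=2 -> skip
r=41=101001 popcount=3 -> KEEP
r=42=101010 popcount=3 -> KEEP
r=43=101011 popcount=4 -> skip
r=44=101100 popcount=3 -> KEEP
r=45=101101 popcount=4 -> skip
r=46=101110 popcount=4 -> skip
r=47=101111 popcount=5 -> skip
r=48=110000 popcount=2 -> skip
r=49=110001 popcount=3 -> KEEP
r=50=110010 popcount=3 -> KEEP
r=51=110011 popcount=4 -> skip
r=52=110100 popcount=3 -> KEEP
r=53=110101 popcount=4 -> skip
r=54=110110 popcount=4 -> skip
r=55=110111 popcount=5 -> skip
r=56=111000 popcount=3 -> KEEP
r=57=111001 popcount=4 -> skip
r=58=111010 popcount=4 -> skip
r=59=111011 popcount=5 -> skip
r=60=111100 popcount=4 -> skip
Kept rows: 7 11 13 14 19 21 22 25 26 28 35 37 38 41 42 44 49 50 52 56

Answer: 7 11 13 14 19 21 22 25 26 28 35 37 38 41 42 44 49 50 52 56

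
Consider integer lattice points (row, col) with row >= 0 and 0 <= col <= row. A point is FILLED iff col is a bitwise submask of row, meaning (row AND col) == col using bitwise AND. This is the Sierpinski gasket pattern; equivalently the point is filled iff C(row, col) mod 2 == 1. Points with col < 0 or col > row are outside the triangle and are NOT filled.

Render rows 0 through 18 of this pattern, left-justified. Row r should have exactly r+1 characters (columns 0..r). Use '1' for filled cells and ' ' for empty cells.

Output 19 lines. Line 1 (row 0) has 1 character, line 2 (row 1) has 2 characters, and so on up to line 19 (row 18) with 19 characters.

r0=0: 1
r1=1: 11
r2=10: 1 1
r3=11: 1111
r4=100: 1   1
r5=101: 11  11
r6=110: 1 1 1 1
r7=111: 11111111
r8=1000: 1       1
r9=1001: 11      11
r10=1010: 1 1     1 1
r11=1011: 1111    1111
r12=1100: 1   1   1   1
r13=1101: 11  11  11  11
r14=1110: 1 1 1 1 1 1 1 1
r15=1111: 1111111111111111
r16=10000: 1               1
r17=10001: 11              11
r18=10010: 1 1             1 1

Answer: 1
11
1 1
1111
1   1
11  11
1 1 1 1
11111111
1       1
11      11
1 1     1 1
1111    1111
1   1   1   1
11  11  11  11
1 1 1 1 1 1 1 1
1111111111111111
1               1
11              11
1 1             1 1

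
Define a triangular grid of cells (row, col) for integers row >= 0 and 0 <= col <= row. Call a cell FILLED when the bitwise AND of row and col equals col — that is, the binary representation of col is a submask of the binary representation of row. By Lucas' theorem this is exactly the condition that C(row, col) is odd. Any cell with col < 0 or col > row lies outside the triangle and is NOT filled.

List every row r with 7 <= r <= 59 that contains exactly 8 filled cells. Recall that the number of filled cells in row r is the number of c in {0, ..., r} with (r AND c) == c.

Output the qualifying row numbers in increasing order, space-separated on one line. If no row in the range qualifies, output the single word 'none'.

Answer: 7 11 13 14 19 21 22 25 26 28 35 37 38 41 42 44 49 50 52 56

Derivation:
Row r has 2^popcount(r) filled cells, so we need popcount(r) = log2(8) = 3.
Scan r = 7..59 and keep those with exactly 3 one-bits:
r=7=111 popcount=3 -> KEEP
r=8=1000 popcount=1 -> skip
r=9=1001 popcount=2 -> skip
r=10=1010 popcount=2 -> skip
r=11=1011 popcount=3 -> KEEP
r=12=1100 popcount=2 -> skip
r=13=1101 popcount=3 -> KEEP
r=14=1110 popcount=3 -> KEEP
r=15=1111 popcount=4 -> skip
r=16=10000 popcount=1 -> skip
r=17=10001 popcount=2 -> skip
r=18=10010 popcount=2 -> skip
r=19=10011 popcount=3 -> KEEP
r=20=10100 popcount=2 -> skip
r=21=10101 popcount=3 -> KEEP
r=22=10110 popcount=3 -> KEEP
r=23=10111 popcount=4 -> skip
r=24=11000 popcount=2 -> skip
r=25=11001 popcount=3 -> KEEP
r=26=11010 popcount=3 -> KEEP
r=27=11011 popcount=4 -> skip
r=28=11100 popcount=3 -> KEEP
r=29=11101 popcount=4 -> skip
r=30=11110 popcount=4 -> skip
r=31=11111 popcount=5 -> skip
r=32=100000 popcount=1 -> skip
r=33=100001 popcount=2 -> skip
r=34=100010 popcount=2 -> skip
r=35=100011 popcount=3 -> KEEP
r=36=100100 popcount=2 -> skip
r=37=100101 popcount=3 -> KEEP
r=38=100110 popcount=3 -> KEEP
r=39=100111 popcount=4 -> skip
r=40=101000 popcount=2 -> skip
r=41=101001 popcount=3 -> KEEP
r=42=101010 popcount=3 -> KEEP
r=43=101011 popcount=4 -> skip
r=44=101100 popcount=3 -> KEEP
r=45=101101 popcount=4 -> skip
r=46=101110 popcount=4 -> skip
r=47=101111 popcount=5 -> skip
r=48=110000 popcount=2 -> skip
r=49=110001 popcount=3 -> KEEP
r=50=110010 popcount=3 -> KEEP
r=51=110011 popcount=4 -> skip
r=52=110100 popcount=3 -> KEEP
r=53=110101 popcount=4 -> skip
r=54=110110 popcount=4 -> skip
r=55=110111 popcount=5 -> skip
r=56=111000 popcount=3 -> KEEP
r=57=111001 popcount=4 -> skip
r=58=111010 popcount=4 -> skip
r=59=111011 popcount=5 -> skip
Kept rows: 7 11 13 14 19 21 22 25 26 28 35 37 38 41 42 44 49 50 52 56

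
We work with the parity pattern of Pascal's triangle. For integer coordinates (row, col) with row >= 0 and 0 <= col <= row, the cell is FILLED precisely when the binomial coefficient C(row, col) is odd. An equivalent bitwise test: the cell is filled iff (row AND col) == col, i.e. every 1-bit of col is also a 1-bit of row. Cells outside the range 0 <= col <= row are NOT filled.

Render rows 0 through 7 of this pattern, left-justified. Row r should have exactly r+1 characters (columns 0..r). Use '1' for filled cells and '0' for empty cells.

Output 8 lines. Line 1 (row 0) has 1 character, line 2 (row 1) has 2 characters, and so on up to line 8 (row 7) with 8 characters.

r0=0: 1
r1=1: 11
r2=10: 101
r3=11: 1111
r4=100: 10001
r5=101: 110011
r6=110: 1010101
r7=111: 11111111

Answer: 1
11
101
1111
10001
110011
1010101
11111111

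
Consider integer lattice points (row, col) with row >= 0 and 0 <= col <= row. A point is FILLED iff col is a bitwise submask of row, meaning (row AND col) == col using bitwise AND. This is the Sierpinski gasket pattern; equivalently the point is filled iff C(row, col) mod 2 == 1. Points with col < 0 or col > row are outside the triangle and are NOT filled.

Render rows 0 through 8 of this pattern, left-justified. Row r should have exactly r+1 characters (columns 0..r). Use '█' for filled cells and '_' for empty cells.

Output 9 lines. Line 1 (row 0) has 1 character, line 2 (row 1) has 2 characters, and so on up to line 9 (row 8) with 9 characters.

Answer: █
██
█_█
████
█___█
██__██
█_█_█_█
████████
█_______█

Derivation:
r0=0: █
r1=1: ██
r2=10: █_█
r3=11: ████
r4=100: █___█
r5=101: ██__██
r6=110: █_█_█_█
r7=111: ████████
r8=1000: █_______█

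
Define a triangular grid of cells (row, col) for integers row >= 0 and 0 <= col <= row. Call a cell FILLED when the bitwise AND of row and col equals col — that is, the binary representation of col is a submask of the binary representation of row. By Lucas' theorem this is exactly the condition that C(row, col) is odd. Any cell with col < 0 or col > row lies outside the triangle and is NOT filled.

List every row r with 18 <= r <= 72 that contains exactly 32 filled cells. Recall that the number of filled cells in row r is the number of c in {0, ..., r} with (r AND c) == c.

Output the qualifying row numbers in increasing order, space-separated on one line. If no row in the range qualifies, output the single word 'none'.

Row r has 2^popcount(r) filled cells, so we need popcount(r) = log2(32) = 5.
Scan r = 18..72 and keep those with exactly 5 one-bits:
r=18=10010 popcount=2 -> skip
r=19=10011 popcount=3 -> skip
r=20=10100 popcount=2 -> skip
r=21=10101 popcount=3 -> skip
r=22=10110 popcount=3 -> skip
r=23=10111 popcount=4 -> skip
r=24=11000 popcount=2 -> skip
r=25=11001 popcount=3 -> skip
r=26=11010 popcount=3 -> skip
r=27=11011 popcount=4 -> skip
r=28=11100 popcount=3 -> skip
r=29=11101 popcount=4 -> skip
r=30=11110 popcount=4 -> skip
r=31=11111 popcount=5 -> KEEP
r=32=100000 popcount=1 -> skip
r=33=100001 popcount=2 -> skip
r=34=100010 popcount=2 -> skip
r=35=100011 popcount=3 -> skip
r=36=100100 popcount=2 -> skip
r=37=100101 popcount=3 -> skip
r=38=100110 popcount=3 -> skip
r=39=100111 popcount=4 -> skip
r=40=101000 popcount=2 -> skip
r=41=101001 popcount=3 -> skip
r=42=101010 popcount=3 -> skip
r=43=101011 popcount=4 -> skip
r=44=101100 popcount=3 -> skip
r=45=101101 popcount=4 -> skip
r=46=101110 popcount=4 -> skip
r=47=101111 popcount=5 -> KEEP
r=48=110000 popcount=2 -> skip
r=49=110001 popcount=3 -> skip
r=50=110010 popcount=3 -> skip
r=51=110011 popcount=4 -> skip
r=52=110100 popcount=3 -> skip
r=53=110101 popcount=4 -> skip
r=54=110110 popcount=4 -> skip
r=55=110111 popcount=5 -> KEEP
r=56=111000 popcount=3 -> skip
r=57=111001 popcount=4 -> skip
r=58=111010 popcount=4 -> skip
r=59=111011 popcount=5 -> KEEP
r=60=111100 popcount=4 -> skip
r=61=111101 popcount=5 -> KEEP
r=62=111110 popcount=5 -> KEEP
r=63=111111 popcount=6 -> skip
r=64=1000000 popcount=1 -> skip
r=65=1000001 popcount=2 -> skip
r=66=1000010 popcount=2 -> skip
r=67=1000011 popcount=3 -> skip
r=68=1000100 popcount=2 -> skip
r=69=1000101 popcount=3 -> skip
r=70=1000110 popcount=3 -> skip
r=71=1000111 popcount=4 -> skip
r=72=1001000 popcount=2 -> skip
Kept rows: 31 47 55 59 61 62

Answer: 31 47 55 59 61 62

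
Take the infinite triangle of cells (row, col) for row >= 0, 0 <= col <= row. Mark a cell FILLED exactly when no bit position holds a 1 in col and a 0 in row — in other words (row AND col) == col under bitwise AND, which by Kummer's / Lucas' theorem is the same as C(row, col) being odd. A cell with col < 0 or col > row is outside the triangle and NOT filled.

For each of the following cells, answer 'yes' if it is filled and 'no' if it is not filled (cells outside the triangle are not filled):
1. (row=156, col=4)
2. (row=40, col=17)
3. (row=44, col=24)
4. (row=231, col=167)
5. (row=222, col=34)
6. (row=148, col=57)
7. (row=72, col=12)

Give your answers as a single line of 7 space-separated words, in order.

Answer: yes no no yes no no no

Derivation:
(156,4): row=0b10011100, col=0b100, row AND col = 0b100 = 4; 4 == 4 -> filled
(40,17): row=0b101000, col=0b10001, row AND col = 0b0 = 0; 0 != 17 -> empty
(44,24): row=0b101100, col=0b11000, row AND col = 0b1000 = 8; 8 != 24 -> empty
(231,167): row=0b11100111, col=0b10100111, row AND col = 0b10100111 = 167; 167 == 167 -> filled
(222,34): row=0b11011110, col=0b100010, row AND col = 0b10 = 2; 2 != 34 -> empty
(148,57): row=0b10010100, col=0b111001, row AND col = 0b10000 = 16; 16 != 57 -> empty
(72,12): row=0b1001000, col=0b1100, row AND col = 0b1000 = 8; 8 != 12 -> empty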